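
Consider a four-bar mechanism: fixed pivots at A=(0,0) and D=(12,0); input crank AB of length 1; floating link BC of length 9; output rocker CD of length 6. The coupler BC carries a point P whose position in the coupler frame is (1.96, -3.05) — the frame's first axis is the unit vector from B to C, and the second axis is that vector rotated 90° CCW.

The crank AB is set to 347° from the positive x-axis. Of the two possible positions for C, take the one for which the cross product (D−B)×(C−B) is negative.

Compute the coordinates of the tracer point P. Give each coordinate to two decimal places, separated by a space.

1.04 -3.85

A=(0,0), D=(12.00,0)
B = A + 1.00·(cos347°, sin347°) = (0.9744, -0.2250)
|BD| = 11.0279
circle(B,9.00) ∩ circle(D,6.00): a=7.5542, h=4.8922
  candidates: C₊=(8.4272,4.8203) cross=53.951; C₋=(8.6268,-4.9620) cross=-53.951
  mode - wants cross < 0 → take C=(8.6268,-4.9620) (cross=-53.951)
ex = (C−B)/|BC| = (0.8503,-0.5263); ey = (0.5263,0.8503)
P = B + 1.96·ex + -3.05·ey = (1.0356,-3.8499)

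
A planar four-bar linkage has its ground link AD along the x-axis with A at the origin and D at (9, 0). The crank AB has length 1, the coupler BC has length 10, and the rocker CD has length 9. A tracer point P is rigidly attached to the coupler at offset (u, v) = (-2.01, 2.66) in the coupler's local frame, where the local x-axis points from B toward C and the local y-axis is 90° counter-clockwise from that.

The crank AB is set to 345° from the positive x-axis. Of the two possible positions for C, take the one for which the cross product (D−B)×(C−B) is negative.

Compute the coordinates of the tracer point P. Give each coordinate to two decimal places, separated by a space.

A=(0,0), D=(9.00,0)
B = A + 1.00·(cos345°, sin345°) = (0.9659, -0.2588)
|BD| = 8.0382
circle(B,10.00) ∩ circle(D,9.00): a=5.2010, h=8.5411
  candidates: C₊=(5.8892,8.4453) cross=68.655; C₋=(6.4392,-8.6280) cross=-68.655
  mode - wants cross < 0 → take C=(6.4392,-8.6280) (cross=-68.655)
ex = (C−B)/|BC| = (0.5473,-0.8369); ey = (0.8369,0.5473)
P = B + -2.01·ex + 2.66·ey = (2.0920,2.8793)

2.09 2.88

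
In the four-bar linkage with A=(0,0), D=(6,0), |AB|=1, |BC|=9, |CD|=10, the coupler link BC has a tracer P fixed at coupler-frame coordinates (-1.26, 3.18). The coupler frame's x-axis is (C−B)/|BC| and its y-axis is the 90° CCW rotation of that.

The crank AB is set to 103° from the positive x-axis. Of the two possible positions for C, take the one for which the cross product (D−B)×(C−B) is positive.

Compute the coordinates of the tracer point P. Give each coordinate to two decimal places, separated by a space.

A=(0,0), D=(6.00,0)
B = A + 1.00·(cos103°, sin103°) = (-0.2250, 0.9744)
|BD| = 6.3007
circle(B,9.00) ∩ circle(D,10.00): a=1.6426, h=8.8488
  candidates: C₊=(2.7663,9.4627) cross=55.754; C₋=(0.0295,-8.0220) cross=-55.754
  mode + wants cross > 0 → take C=(2.7663,9.4627) (cross=55.754)
ex = (C−B)/|BC| = (0.3324,0.9432); ey = (-0.9432,0.3324)
P = B + -1.26·ex + 3.18·ey = (-3.6430,0.8429)

-3.64 0.84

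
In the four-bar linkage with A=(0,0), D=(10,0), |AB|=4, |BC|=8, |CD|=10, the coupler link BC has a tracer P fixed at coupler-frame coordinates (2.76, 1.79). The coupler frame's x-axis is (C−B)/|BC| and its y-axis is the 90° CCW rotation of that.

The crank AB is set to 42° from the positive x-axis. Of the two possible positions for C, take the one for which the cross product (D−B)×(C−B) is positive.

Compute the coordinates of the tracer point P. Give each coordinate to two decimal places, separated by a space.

2.84 5.96

A=(0,0), D=(10.00,0)
B = A + 4.00·(cos42°, sin42°) = (2.9726, 2.6765)
|BD| = 7.5199
circle(B,8.00) ∩ circle(D,10.00): a=1.3663, h=7.8825
  candidates: C₊=(7.0550,9.5565) cross=59.275; C₋=(1.4438,-5.1760) cross=-59.275
  mode + wants cross > 0 → take C=(7.0550,9.5565) (cross=59.275)
ex = (C−B)/|BC| = (0.5103,0.8600); ey = (-0.8600,0.5103)
P = B + 2.76·ex + 1.79·ey = (2.8416,5.9635)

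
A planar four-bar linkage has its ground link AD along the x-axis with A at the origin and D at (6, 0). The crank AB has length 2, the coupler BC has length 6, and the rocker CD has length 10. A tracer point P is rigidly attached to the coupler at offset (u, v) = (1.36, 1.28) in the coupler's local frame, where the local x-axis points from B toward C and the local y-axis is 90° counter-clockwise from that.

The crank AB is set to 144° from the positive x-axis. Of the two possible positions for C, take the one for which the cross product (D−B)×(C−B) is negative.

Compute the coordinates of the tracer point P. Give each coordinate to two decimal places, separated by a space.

A=(0,0), D=(6.00,0)
B = A + 2.00·(cos144°, sin144°) = (-1.6180, 1.1756)
|BD| = 7.7082
circle(B,6.00) ∩ circle(D,10.00): a=-0.2973, h=5.9926
  candidates: C₊=(-0.9979,7.1434) cross=46.192; C₋=(-2.8258,-4.7016) cross=-46.192
  mode - wants cross < 0 → take C=(-2.8258,-4.7016) (cross=-46.192)
ex = (C−B)/|BC| = (-0.2013,-0.9795); ey = (0.9795,-0.2013)
P = B + 1.36·ex + 1.28·ey = (-0.6380,-0.4142)

-0.64 -0.41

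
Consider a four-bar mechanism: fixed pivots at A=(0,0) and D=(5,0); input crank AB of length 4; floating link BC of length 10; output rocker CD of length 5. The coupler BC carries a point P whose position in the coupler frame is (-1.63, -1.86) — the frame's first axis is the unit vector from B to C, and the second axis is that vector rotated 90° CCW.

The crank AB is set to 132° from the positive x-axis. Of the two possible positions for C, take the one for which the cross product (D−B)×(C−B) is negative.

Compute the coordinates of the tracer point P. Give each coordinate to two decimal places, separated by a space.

-5.15 3.07

A=(0,0), D=(5.00,0)
B = A + 4.00·(cos132°, sin132°) = (-2.6765, 2.9726)
|BD| = 8.2320
circle(B,10.00) ∩ circle(D,5.00): a=8.6714, h=4.9807
  candidates: C₊=(7.2083,4.4859) cross=41.001; C₋=(3.6113,-4.8033) cross=-41.001
  mode - wants cross < 0 → take C=(3.6113,-4.8033) (cross=-41.001)
ex = (C−B)/|BC| = (0.6288,-0.7776); ey = (0.7776,0.6288)
P = B + -1.63·ex + -1.86·ey = (-5.1477,3.0705)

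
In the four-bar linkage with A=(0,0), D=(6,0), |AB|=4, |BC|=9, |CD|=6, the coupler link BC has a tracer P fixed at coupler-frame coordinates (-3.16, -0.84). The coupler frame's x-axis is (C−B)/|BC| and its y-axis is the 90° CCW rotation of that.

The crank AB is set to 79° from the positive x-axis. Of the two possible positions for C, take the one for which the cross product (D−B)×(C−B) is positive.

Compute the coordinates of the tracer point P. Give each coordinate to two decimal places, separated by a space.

A=(0,0), D=(6.00,0)
B = A + 4.00·(cos79°, sin79°) = (0.7632, 3.9265)
|BD| = 6.5453
circle(B,9.00) ∩ circle(D,6.00): a=6.7102, h=5.9977
  candidates: C₊=(9.7300,4.6997) cross=39.257; C₋=(2.5339,-4.8976) cross=-39.257
  mode + wants cross > 0 → take C=(9.7300,4.6997) (cross=39.257)
ex = (C−B)/|BC| = (0.9963,0.0859); ey = (-0.0859,0.9963)
P = B + -3.16·ex + -0.84·ey = (-2.3129,2.8181)

-2.31 2.82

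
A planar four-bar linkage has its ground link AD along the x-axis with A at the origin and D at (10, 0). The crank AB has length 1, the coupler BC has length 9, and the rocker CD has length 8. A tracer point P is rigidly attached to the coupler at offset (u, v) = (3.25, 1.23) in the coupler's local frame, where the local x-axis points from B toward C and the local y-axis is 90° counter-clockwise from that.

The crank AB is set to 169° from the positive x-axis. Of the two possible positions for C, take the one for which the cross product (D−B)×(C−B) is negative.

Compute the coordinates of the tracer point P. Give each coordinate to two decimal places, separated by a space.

A=(0,0), D=(10.00,0)
B = A + 1.00·(cos169°, sin169°) = (-0.9816, 0.1908)
|BD| = 10.9833
circle(B,9.00) ∩ circle(D,8.00): a=6.2655, h=6.4609
  candidates: C₊=(5.3952,6.5419) cross=70.962; C₋=(5.1707,-6.3779) cross=-70.962
  mode - wants cross < 0 → take C=(5.1707,-6.3779) (cross=-70.962)
ex = (C−B)/|BC| = (0.6836,-0.7299); ey = (0.7299,0.6836)
P = B + 3.25·ex + 1.23·ey = (2.1378,-1.3404)

2.14 -1.34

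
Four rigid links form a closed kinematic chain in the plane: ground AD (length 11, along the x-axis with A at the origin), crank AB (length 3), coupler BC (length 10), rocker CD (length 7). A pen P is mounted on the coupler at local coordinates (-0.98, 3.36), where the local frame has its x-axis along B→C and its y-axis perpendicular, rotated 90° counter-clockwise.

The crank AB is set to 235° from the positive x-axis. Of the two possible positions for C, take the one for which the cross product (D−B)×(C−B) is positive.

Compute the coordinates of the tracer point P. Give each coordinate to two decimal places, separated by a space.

-4.74 -0.68

A=(0,0), D=(11.00,0)
B = A + 3.00·(cos235°, sin235°) = (-1.7207, -2.4575)
|BD| = 12.9559
circle(B,10.00) ∩ circle(D,7.00): a=8.4462, h=5.3537
  candidates: C₊=(5.5566,4.4011) cross=69.362; C₋=(7.5876,-6.1119) cross=-69.362
  mode + wants cross > 0 → take C=(5.5566,4.4011) (cross=69.362)
ex = (C−B)/|BC| = (0.7277,0.6859); ey = (-0.6859,0.7277)
P = B + -0.98·ex + 3.36·ey = (-4.7384,-0.6844)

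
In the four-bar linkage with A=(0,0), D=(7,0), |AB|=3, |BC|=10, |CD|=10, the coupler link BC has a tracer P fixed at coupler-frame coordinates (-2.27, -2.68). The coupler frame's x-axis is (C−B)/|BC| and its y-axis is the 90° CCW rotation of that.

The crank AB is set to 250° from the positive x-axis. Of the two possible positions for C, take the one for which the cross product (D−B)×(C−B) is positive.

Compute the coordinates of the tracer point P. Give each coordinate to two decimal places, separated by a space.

1.41 -5.35

A=(0,0), D=(7.00,0)
B = A + 3.00·(cos250°, sin250°) = (-1.0261, -2.8191)
|BD| = 8.5068
circle(B,10.00) ∩ circle(D,10.00): a=4.2534, h=9.0503
  candidates: C₊=(-0.0123,7.1294) cross=76.989; C₋=(5.9862,-9.9485) cross=-76.989
  mode + wants cross > 0 → take C=(-0.0123,7.1294) (cross=76.989)
ex = (C−B)/|BC| = (0.1014,0.9948); ey = (-0.9948,0.1014)
P = B + -2.27·ex + -2.68·ey = (1.4100,-5.3491)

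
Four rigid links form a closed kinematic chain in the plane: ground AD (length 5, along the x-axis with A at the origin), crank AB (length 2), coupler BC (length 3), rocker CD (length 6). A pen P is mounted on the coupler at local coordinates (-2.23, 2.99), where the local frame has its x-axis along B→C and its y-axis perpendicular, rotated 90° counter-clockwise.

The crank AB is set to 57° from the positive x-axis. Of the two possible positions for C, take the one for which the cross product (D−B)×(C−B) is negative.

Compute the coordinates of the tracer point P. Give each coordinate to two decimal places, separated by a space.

4.79 1.23

A=(0,0), D=(5.00,0)
B = A + 2.00·(cos57°, sin57°) = (1.0893, 1.6773)
|BD| = 4.2553
circle(B,3.00) ∩ circle(D,6.00): a=-1.0449, h=2.8121
  candidates: C₊=(1.2375,4.6737) cross=11.966; C₋=(-0.9795,-0.4952) cross=-11.966
  mode - wants cross < 0 → take C=(-0.9795,-0.4952) (cross=-11.966)
ex = (C−B)/|BC| = (-0.6896,-0.7242); ey = (0.7242,-0.6896)
P = B + -2.23·ex + 2.99·ey = (4.7924,1.2304)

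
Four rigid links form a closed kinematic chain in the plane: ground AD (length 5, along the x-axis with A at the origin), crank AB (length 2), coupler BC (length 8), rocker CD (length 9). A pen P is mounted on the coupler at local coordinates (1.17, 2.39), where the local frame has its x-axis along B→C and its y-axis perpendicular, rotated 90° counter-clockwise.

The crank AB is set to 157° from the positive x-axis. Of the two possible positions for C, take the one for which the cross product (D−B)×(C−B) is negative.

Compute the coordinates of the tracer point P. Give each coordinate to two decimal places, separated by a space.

0.71 0.02

A=(0,0), D=(5.00,0)
B = A + 2.00·(cos157°, sin157°) = (-1.8410, 0.7815)
|BD| = 6.8855
circle(B,8.00) ∩ circle(D,9.00): a=2.2083, h=7.6892
  candidates: C₊=(1.2257,8.1703) cross=52.944; C₋=(-0.5197,-7.1087) cross=-52.944
  mode - wants cross < 0 → take C=(-0.5197,-7.1087) (cross=-52.944)
ex = (C−B)/|BC| = (0.1652,-0.9863); ey = (0.9863,0.1652)
P = B + 1.17·ex + 2.39·ey = (0.7094,0.0223)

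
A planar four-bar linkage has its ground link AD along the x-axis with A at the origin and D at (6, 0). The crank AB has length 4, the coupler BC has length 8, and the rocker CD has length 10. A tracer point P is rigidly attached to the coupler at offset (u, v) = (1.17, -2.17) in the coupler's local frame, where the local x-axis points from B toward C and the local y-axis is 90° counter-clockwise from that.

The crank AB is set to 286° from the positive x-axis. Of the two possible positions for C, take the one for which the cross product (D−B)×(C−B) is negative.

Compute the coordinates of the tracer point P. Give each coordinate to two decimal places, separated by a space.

0.18 -6.13

A=(0,0), D=(6.00,0)
B = A + 4.00·(cos286°, sin286°) = (1.1025, -3.8450)
|BD| = 6.2265
circle(B,8.00) ∩ circle(D,10.00): a=0.2224, h=7.9969
  candidates: C₊=(-3.6609,2.5822) cross=49.793; C₋=(6.2158,-9.9977) cross=-49.793
  mode - wants cross < 0 → take C=(6.2158,-9.9977) (cross=-49.793)
ex = (C−B)/|BC| = (0.6392,-0.7691); ey = (0.7691,0.6392)
P = B + 1.17·ex + -2.17·ey = (0.1815,-6.1318)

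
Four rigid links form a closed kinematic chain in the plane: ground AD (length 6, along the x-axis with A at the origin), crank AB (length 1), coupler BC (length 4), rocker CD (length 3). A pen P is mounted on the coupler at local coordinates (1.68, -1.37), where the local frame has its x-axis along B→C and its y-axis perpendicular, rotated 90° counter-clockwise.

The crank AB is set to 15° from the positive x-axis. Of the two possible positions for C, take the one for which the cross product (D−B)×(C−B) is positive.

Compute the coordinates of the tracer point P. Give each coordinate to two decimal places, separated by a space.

A=(0,0), D=(6.00,0)
B = A + 1.00·(cos15°, sin15°) = (0.9659, 0.2588)
|BD| = 5.0407
circle(B,4.00) ∩ circle(D,3.00): a=3.2147, h=2.3803
  candidates: C₊=(4.2986,2.4709) cross=11.998; C₋=(4.0542,-2.2834) cross=-11.998
  mode + wants cross > 0 → take C=(4.2986,2.4709) (cross=11.998)
ex = (C−B)/|BC| = (0.8332,0.5530); ey = (-0.5530,0.8332)
P = B + 1.68·ex + -1.37·ey = (3.1233,0.0464)

3.12 0.05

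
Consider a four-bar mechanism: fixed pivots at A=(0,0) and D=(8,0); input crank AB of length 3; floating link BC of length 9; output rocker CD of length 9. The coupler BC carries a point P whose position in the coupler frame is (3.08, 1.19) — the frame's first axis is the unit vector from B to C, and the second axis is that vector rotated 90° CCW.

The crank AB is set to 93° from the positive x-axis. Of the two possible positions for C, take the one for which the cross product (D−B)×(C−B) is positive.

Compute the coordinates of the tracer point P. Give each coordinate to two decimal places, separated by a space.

1.39 5.91

A=(0,0), D=(8.00,0)
B = A + 3.00·(cos93°, sin93°) = (-0.1570, 2.9959)
|BD| = 8.6898
circle(B,9.00) ∩ circle(D,9.00): a=4.3449, h=7.8817
  candidates: C₊=(6.6388,8.8965) cross=68.491; C₋=(1.2042,-5.9006) cross=-68.491
  mode + wants cross > 0 → take C=(6.6388,8.8965) (cross=68.491)
ex = (C−B)/|BC| = (0.7551,0.6556); ey = (-0.6556,0.7551)
P = B + 3.08·ex + 1.19·ey = (1.3885,5.9138)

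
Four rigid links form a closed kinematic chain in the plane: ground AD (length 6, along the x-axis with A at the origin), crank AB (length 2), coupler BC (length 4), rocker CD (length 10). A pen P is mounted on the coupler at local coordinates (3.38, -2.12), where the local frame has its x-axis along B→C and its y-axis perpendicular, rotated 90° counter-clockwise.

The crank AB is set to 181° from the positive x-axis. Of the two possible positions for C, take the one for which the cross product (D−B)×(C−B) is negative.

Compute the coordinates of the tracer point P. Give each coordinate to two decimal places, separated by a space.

-5.06 -2.60

A=(0,0), D=(6.00,0)
B = A + 2.00·(cos181°, sin181°) = (-1.9997, -0.0349)
|BD| = 7.9998
circle(B,4.00) ∩ circle(D,10.00): a=-1.2503, h=3.7996
  candidates: C₊=(-3.2665,3.7592) cross=30.396; C₋=(-3.2334,-3.8399) cross=-30.396
  mode - wants cross < 0 → take C=(-3.2334,-3.8399) (cross=-30.396)
ex = (C−B)/|BC| = (-0.3084,-0.9513); ey = (0.9513,-0.3084)
P = B + 3.38·ex + -2.12·ey = (-5.0588,-2.5963)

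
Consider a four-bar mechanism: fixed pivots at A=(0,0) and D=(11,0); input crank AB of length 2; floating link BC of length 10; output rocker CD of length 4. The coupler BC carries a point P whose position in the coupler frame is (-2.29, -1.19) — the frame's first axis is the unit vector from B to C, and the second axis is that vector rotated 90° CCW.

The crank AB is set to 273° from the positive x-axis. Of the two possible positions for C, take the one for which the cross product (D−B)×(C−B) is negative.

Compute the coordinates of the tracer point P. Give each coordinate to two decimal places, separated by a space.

-2.37 -2.74

A=(0,0), D=(11.00,0)
B = A + 2.00·(cos273°, sin273°) = (0.1047, -1.9973)
|BD| = 11.0769
circle(B,10.00) ∩ circle(D,4.00): a=9.3301, h=3.5984
  candidates: C₊=(8.6330,3.2245) cross=39.860; C₋=(9.9307,-3.8544) cross=-39.860
  mode - wants cross < 0 → take C=(9.9307,-3.8544) (cross=-39.860)
ex = (C−B)/|BC| = (0.9826,-0.1857); ey = (0.1857,0.9826)
P = B + -2.29·ex + -1.19·ey = (-2.3665,-2.7413)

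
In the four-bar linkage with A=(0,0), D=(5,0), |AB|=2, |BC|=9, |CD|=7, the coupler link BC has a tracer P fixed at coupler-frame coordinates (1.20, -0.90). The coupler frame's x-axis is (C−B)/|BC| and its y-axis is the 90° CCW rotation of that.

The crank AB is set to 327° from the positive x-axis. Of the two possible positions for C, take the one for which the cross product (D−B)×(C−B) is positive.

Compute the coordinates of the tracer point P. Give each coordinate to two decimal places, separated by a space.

3.02 -0.42

A=(0,0), D=(5.00,0)
B = A + 2.00·(cos327°, sin327°) = (1.6773, -1.0893)
|BD| = 3.4967
circle(B,9.00) ∩ circle(D,7.00): a=6.3241, h=6.4035
  candidates: C₊=(5.6919,6.9657) cross=22.391; C₋=(9.6816,-5.2041) cross=-22.391
  mode + wants cross > 0 → take C=(5.6919,6.9657) (cross=22.391)
ex = (C−B)/|BC| = (0.4461,0.8950); ey = (-0.8950,0.4461)
P = B + 1.20·ex + -0.90·ey = (3.0181,-0.4167)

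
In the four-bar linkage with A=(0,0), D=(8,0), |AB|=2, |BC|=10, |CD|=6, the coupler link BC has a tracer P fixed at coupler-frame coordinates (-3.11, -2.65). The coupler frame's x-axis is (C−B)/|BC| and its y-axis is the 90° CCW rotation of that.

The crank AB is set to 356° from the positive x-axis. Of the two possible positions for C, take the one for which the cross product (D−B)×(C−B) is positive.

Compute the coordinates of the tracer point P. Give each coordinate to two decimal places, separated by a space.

0.96 -4.09

A=(0,0), D=(8.00,0)
B = A + 2.00·(cos356°, sin356°) = (1.9951, -0.1395)
|BD| = 6.0065
circle(B,10.00) ∩ circle(D,6.00): a=8.3308, h=5.5315
  candidates: C₊=(10.1952,5.5840) cross=33.225; C₋=(10.4522,-5.4760) cross=-33.225
  mode + wants cross > 0 → take C=(10.1952,5.5840) (cross=33.225)
ex = (C−B)/|BC| = (0.8200,0.5724); ey = (-0.5724,0.8200)
P = B + -3.11·ex + -2.65·ey = (0.9616,-4.0925)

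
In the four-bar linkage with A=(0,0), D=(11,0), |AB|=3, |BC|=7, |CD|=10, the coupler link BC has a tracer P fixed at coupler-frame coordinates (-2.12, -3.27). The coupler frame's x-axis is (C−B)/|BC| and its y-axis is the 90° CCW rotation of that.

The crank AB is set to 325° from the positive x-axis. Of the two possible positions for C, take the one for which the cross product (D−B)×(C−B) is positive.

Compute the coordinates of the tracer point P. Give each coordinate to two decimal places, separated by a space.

5.71 -3.86

A=(0,0), D=(11.00,0)
B = A + 3.00·(cos325°, sin325°) = (2.4575, -1.7207)
|BD| = 8.7141
circle(B,7.00) ∩ circle(D,10.00): a=1.4308, h=6.8522
  candidates: C₊=(2.5070,5.2791) cross=59.711; C₋=(5.2131,-8.1555) cross=-59.711
  mode + wants cross > 0 → take C=(2.5070,5.2791) (cross=59.711)
ex = (C−B)/|BC| = (0.0071,1.0000); ey = (-1.0000,0.0071)
P = B + -2.12·ex + -3.27·ey = (5.7124,-3.8638)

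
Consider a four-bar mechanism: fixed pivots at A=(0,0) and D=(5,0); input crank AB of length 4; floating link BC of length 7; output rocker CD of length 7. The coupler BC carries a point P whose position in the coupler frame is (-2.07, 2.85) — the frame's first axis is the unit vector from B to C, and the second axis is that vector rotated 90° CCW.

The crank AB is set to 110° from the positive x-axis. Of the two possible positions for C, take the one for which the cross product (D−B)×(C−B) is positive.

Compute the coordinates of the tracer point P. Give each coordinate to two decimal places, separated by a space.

A=(0,0), D=(5.00,0)
B = A + 4.00·(cos110°, sin110°) = (-1.3681, 3.7588)
|BD| = 7.3946
circle(B,7.00) ∩ circle(D,7.00): a=3.6973, h=5.9439
  candidates: C₊=(4.8373,6.9981) cross=43.953; C₋=(-1.2054,-3.2393) cross=-43.953
  mode + wants cross > 0 → take C=(4.8373,6.9981) (cross=43.953)
ex = (C−B)/|BC| = (0.8865,0.4628); ey = (-0.4628,0.8865)
P = B + -2.07·ex + 2.85·ey = (-4.5220,5.3273)

-4.52 5.33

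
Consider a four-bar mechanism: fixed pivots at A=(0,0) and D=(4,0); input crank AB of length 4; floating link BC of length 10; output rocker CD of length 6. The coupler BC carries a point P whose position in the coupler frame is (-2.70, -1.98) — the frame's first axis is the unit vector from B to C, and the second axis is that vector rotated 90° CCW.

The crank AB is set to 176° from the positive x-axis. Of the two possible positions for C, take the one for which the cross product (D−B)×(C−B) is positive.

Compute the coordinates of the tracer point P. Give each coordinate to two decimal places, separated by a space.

-5.07 -2.89

A=(0,0), D=(4.00,0)
B = A + 4.00·(cos176°, sin176°) = (-3.9903, 0.2790)
|BD| = 7.9951
circle(B,10.00) ∩ circle(D,6.00): a=8.0000, h=6.0000
  candidates: C₊=(4.2143,5.9962) cross=47.971; C₋=(3.7955,-5.9965) cross=-47.971
  mode + wants cross > 0 → take C=(4.2143,5.9962) (cross=47.971)
ex = (C−B)/|BC| = (0.8205,0.5717); ey = (-0.5717,0.8205)
P = B + -2.70·ex + -1.98·ey = (-5.0735,-2.8891)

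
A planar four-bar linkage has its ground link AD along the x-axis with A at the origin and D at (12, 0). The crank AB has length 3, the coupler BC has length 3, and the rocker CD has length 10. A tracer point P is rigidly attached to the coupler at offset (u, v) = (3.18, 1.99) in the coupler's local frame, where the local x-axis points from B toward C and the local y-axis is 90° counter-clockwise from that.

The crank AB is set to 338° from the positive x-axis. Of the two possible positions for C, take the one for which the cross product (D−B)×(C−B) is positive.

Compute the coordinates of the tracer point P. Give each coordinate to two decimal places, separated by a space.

A=(0,0), D=(12.00,0)
B = A + 3.00·(cos338°, sin338°) = (2.7816, -1.1238)
|BD| = 9.2867
circle(B,3.00) ∩ circle(D,10.00): a=-0.2561, h=2.9890
  candidates: C₊=(2.1656,1.8123) cross=27.758; C₋=(2.8890,-4.1219) cross=-27.758
  mode + wants cross > 0 → take C=(2.1656,1.8123) (cross=27.758)
ex = (C−B)/|BC| = (-0.2053,0.9787); ey = (-0.9787,-0.2053)
P = B + 3.18·ex + 1.99·ey = (0.1810,1.5798)

0.18 1.58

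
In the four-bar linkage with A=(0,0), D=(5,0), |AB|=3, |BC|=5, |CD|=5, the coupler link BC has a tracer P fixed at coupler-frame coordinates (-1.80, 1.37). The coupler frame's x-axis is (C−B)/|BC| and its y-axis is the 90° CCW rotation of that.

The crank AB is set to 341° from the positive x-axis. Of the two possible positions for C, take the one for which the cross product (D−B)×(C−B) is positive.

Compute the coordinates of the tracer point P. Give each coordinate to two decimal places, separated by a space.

A=(0,0), D=(5.00,0)
B = A + 3.00·(cos341°, sin341°) = (2.8366, -0.9767)
|BD| = 2.3737
circle(B,5.00) ∩ circle(D,5.00): a=1.1868, h=4.8571
  candidates: C₊=(1.9197,3.9385) cross=11.529; C₋=(5.9168,-4.9152) cross=-11.529
  mode + wants cross > 0 → take C=(1.9197,3.9385) (cross=11.529)
ex = (C−B)/|BC| = (-0.1834,0.9830); ey = (-0.9830,-0.1834)
P = B + -1.80·ex + 1.37·ey = (1.8198,-2.9974)

1.82 -3.00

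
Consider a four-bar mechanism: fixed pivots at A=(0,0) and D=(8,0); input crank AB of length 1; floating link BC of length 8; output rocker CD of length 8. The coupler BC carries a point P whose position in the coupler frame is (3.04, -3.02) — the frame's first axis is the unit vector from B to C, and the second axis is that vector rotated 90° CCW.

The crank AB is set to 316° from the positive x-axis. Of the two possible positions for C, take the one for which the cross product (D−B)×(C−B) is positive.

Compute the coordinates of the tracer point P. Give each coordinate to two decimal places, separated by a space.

4.65 1.01

A=(0,0), D=(8.00,0)
B = A + 1.00·(cos316°, sin316°) = (0.7193, -0.6947)
|BD| = 7.3137
circle(B,8.00) ∩ circle(D,8.00): a=3.6569, h=7.1153
  candidates: C₊=(3.6839,6.7358) cross=52.039; C₋=(5.0355,-7.4305) cross=-52.039
  mode + wants cross > 0 → take C=(3.6839,6.7358) (cross=52.039)
ex = (C−B)/|BC| = (0.3706,0.9288); ey = (-0.9288,0.3706)
P = B + 3.04·ex + -3.02·ey = (4.6509,1.0098)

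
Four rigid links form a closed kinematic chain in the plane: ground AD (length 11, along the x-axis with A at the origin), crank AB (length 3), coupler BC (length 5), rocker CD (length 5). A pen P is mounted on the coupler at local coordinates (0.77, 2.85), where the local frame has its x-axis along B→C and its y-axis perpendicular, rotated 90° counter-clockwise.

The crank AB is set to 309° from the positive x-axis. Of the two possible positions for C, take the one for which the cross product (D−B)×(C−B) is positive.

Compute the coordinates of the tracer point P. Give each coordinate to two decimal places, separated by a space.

0.92 0.46

A=(0,0), D=(11.00,0)
B = A + 3.00·(cos309°, sin309°) = (1.8880, -2.3314)
|BD| = 9.4056
circle(B,5.00) ∩ circle(D,5.00): a=4.7028, h=1.6982
  candidates: C₊=(6.0230,0.4795) cross=15.972; C₋=(6.8649,-2.8109) cross=-15.972
  mode + wants cross > 0 → take C=(6.0230,0.4795) (cross=15.972)
ex = (C−B)/|BC| = (0.8270,0.5622); ey = (-0.5622,0.8270)
P = B + 0.77·ex + 2.85·ey = (0.9226,0.4584)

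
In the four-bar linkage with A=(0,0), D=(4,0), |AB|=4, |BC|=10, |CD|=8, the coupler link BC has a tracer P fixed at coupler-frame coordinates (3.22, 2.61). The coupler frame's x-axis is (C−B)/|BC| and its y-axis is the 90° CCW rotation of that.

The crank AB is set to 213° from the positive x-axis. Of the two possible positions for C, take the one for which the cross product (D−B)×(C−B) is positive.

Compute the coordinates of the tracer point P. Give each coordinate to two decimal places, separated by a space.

-4.59 1.78

A=(0,0), D=(4.00,0)
B = A + 4.00·(cos213°, sin213°) = (-3.3547, -2.1786)
|BD| = 7.6706
circle(B,10.00) ∩ circle(D,8.00): a=6.1819, h=7.8603
  candidates: C₊=(0.3402,7.1138) cross=60.293; C₋=(4.8051,-7.9594) cross=-60.293
  mode + wants cross > 0 → take C=(0.3402,7.1138) (cross=60.293)
ex = (C−B)/|BC| = (0.3695,0.9292); ey = (-0.9292,0.3695)
P = B + 3.22·ex + 2.61·ey = (-4.5902,1.7779)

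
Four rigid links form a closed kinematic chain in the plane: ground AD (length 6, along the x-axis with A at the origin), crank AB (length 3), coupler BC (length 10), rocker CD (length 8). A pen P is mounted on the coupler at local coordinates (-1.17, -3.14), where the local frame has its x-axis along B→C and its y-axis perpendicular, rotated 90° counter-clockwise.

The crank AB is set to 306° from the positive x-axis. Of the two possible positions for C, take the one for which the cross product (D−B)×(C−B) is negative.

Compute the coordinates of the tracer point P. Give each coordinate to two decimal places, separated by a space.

-0.51 -4.88

A=(0,0), D=(6.00,0)
B = A + 3.00·(cos306°, sin306°) = (1.7634, -2.4271)
|BD| = 4.8826
circle(B,10.00) ∩ circle(D,8.00): a=6.1279, h=7.9025
  candidates: C₊=(3.1523,7.4760) cross=38.585; C₋=(11.0087,-6.2380) cross=-38.585
  mode - wants cross < 0 → take C=(11.0087,-6.2380) (cross=-38.585)
ex = (C−B)/|BC| = (0.9245,-0.3811); ey = (0.3811,0.9245)
P = B + -1.17·ex + -3.14·ey = (-0.5150,-4.8842)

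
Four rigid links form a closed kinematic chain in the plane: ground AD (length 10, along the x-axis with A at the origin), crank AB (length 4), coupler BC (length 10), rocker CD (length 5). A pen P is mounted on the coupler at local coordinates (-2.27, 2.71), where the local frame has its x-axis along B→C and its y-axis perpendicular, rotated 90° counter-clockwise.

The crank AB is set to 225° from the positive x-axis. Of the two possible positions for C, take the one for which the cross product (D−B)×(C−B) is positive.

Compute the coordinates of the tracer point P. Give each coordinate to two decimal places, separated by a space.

-6.19 -1.73

A=(0,0), D=(10.00,0)
B = A + 4.00·(cos225°, sin225°) = (-2.8284, -2.8284)
|BD| = 13.1365
circle(B,10.00) ∩ circle(D,5.00): a=9.4229, h=3.3480
  candidates: C₊=(5.6526,2.4699) cross=43.981; C₋=(7.0943,-4.0690) cross=-43.981
  mode + wants cross > 0 → take C=(5.6526,2.4699) (cross=43.981)
ex = (C−B)/|BC| = (0.8481,0.5298); ey = (-0.5298,0.8481)
P = B + -2.27·ex + 2.71·ey = (-6.1895,-1.7328)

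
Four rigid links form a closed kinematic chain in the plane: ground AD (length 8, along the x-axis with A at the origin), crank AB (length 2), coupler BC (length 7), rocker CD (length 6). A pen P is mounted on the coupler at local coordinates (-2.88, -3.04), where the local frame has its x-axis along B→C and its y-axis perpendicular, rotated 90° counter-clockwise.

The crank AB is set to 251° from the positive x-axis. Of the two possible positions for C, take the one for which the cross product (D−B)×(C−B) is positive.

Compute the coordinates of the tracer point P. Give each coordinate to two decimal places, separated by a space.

A=(0,0), D=(8.00,0)
B = A + 2.00·(cos251°, sin251°) = (-0.6511, -1.8910)
|BD| = 8.8554
circle(B,7.00) ∩ circle(D,6.00): a=5.1617, h=4.7283
  candidates: C₊=(3.3818,3.8304) cross=41.871; C₋=(5.4012,-5.4080) cross=-41.871
  mode + wants cross > 0 → take C=(3.3818,3.8304) (cross=41.871)
ex = (C−B)/|BC| = (0.5761,0.8174); ey = (-0.8174,0.5761)
P = B + -2.88·ex + -3.04·ey = (0.1744,-5.9965)

0.17 -6.00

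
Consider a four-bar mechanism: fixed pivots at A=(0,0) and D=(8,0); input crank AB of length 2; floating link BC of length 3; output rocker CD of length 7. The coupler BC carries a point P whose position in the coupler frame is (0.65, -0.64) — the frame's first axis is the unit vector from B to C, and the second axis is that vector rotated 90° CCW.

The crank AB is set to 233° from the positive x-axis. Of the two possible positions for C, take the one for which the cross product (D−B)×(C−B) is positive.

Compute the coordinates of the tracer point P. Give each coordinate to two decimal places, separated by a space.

-0.29 -1.63

A=(0,0), D=(8.00,0)
B = A + 2.00·(cos233°, sin233°) = (-1.2036, -1.5973)
|BD| = 9.3412
circle(B,3.00) ∩ circle(D,7.00): a=2.5295, h=1.6129
  candidates: C₊=(1.0129,0.4244) cross=15.066; C₋=(1.5645,-2.7539) cross=-15.066
  mode + wants cross > 0 → take C=(1.0129,0.4244) (cross=15.066)
ex = (C−B)/|BC| = (0.7388,0.6739); ey = (-0.6739,0.7388)
P = B + 0.65·ex + -0.64·ey = (-0.2921,-1.6321)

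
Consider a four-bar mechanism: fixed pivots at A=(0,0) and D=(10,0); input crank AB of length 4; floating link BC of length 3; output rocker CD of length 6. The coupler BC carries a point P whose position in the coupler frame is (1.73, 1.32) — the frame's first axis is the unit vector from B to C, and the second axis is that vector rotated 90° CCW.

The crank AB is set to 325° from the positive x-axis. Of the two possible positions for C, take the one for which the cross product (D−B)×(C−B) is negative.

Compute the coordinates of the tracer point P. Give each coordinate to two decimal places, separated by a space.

5.45 -2.31

A=(0,0), D=(10.00,0)
B = A + 4.00·(cos325°, sin325°) = (3.2766, -2.2943)
|BD| = 7.1041
circle(B,3.00) ∩ circle(D,6.00): a=1.6517, h=2.5044
  candidates: C₊=(4.0310,0.6093) cross=17.791; C₋=(5.6486,-4.1310) cross=-17.791
  mode - wants cross < 0 → take C=(5.6486,-4.1310) (cross=-17.791)
ex = (C−B)/|BC| = (0.7907,-0.6122); ey = (0.6122,0.7907)
P = B + 1.73·ex + 1.32·ey = (5.4526,-2.3098)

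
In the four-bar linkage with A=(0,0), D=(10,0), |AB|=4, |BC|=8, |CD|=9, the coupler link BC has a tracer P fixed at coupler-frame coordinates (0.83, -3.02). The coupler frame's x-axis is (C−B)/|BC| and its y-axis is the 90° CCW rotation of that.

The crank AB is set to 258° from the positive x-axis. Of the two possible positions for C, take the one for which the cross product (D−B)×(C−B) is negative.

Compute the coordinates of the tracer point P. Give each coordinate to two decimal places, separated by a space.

-1.69 -6.92

A=(0,0), D=(10.00,0)
B = A + 4.00·(cos258°, sin258°) = (-0.8316, -3.9126)
|BD| = 11.5166
circle(B,8.00) ∩ circle(D,9.00): a=5.0203, h=6.2287
  candidates: C₊=(1.7739,3.6512) cross=71.734; C₋=(6.0061,-8.0653) cross=-71.734
  mode - wants cross < 0 → take C=(6.0061,-8.0653) (cross=-71.734)
ex = (C−B)/|BC| = (0.8547,-0.5191); ey = (0.5191,0.8547)
P = B + 0.83·ex + -3.02·ey = (-1.6899,-6.9247)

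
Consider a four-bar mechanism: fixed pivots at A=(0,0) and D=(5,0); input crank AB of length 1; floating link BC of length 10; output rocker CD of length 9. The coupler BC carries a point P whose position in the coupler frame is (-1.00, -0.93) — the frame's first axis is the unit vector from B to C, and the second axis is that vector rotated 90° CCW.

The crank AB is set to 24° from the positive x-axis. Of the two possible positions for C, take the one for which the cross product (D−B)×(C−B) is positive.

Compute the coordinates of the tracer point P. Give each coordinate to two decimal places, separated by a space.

1.18 -0.93

A=(0,0), D=(5.00,0)
B = A + 1.00·(cos24°, sin24°) = (0.9135, 0.4067)
|BD| = 4.1066
circle(B,10.00) ∩ circle(D,9.00): a=4.3666, h=8.9962
  candidates: C₊=(6.1497,8.9263) cross=36.944; C₋=(4.3677,-8.9778) cross=-36.944
  mode + wants cross > 0 → take C=(6.1497,8.9263) (cross=36.944)
ex = (C−B)/|BC| = (0.5236,0.8520); ey = (-0.8520,0.5236)
P = B + -1.00·ex + -0.93·ey = (1.1822,-0.9322)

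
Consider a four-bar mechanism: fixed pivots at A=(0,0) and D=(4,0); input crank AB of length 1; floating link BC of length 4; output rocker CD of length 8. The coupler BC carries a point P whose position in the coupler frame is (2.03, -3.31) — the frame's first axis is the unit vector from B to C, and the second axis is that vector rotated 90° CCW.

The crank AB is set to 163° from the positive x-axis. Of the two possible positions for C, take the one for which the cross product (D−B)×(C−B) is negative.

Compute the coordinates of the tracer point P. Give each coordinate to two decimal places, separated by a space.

A=(0,0), D=(4.00,0)
B = A + 1.00·(cos163°, sin163°) = (-0.9563, 0.2924)
|BD| = 4.9649
circle(B,4.00) ∩ circle(D,8.00): a=-2.3515, h=3.2358
  candidates: C₊=(-3.1131,3.6611) cross=16.066; C₋=(-3.4942,-2.7994) cross=-16.066
  mode - wants cross < 0 → take C=(-3.4942,-2.7994) (cross=-16.066)
ex = (C−B)/|BC| = (-0.6345,-0.7729); ey = (0.7729,-0.6345)
P = B + 2.03·ex + -3.31·ey = (-4.8027,0.8234)

-4.80 0.82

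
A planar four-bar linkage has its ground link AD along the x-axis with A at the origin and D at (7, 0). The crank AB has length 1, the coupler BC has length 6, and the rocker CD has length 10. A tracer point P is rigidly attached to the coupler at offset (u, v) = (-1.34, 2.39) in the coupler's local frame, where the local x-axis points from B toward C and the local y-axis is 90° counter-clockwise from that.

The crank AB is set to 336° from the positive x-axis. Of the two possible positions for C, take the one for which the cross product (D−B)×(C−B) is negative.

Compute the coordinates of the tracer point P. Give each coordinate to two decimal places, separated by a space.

A=(0,0), D=(7.00,0)
B = A + 1.00·(cos336°, sin336°) = (0.9135, -0.4067)
|BD| = 6.1000
circle(B,6.00) ∩ circle(D,10.00): a=-2.1959, h=5.5837
  candidates: C₊=(-1.6497,5.0182) cross=34.061; C₋=(-0.9051,-6.1245) cross=-34.061
  mode - wants cross < 0 → take C=(-0.9051,-6.1245) (cross=-34.061)
ex = (C−B)/|BC| = (-0.3031,-0.9530); ey = (0.9530,-0.3031)
P = B + -1.34·ex + 2.39·ey = (3.5973,0.1458)

3.60 0.15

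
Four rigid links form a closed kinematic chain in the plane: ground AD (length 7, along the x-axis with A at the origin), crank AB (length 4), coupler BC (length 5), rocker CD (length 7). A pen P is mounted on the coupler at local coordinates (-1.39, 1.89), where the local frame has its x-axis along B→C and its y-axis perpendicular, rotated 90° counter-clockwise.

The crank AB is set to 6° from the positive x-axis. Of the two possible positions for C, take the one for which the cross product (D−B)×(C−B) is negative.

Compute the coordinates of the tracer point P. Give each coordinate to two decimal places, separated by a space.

6.32 0.40

A=(0,0), D=(7.00,0)
B = A + 4.00·(cos6°, sin6°) = (3.9781, 0.4181)
|BD| = 3.0507
circle(B,5.00) ∩ circle(D,7.00): a=-2.4082, h=4.3819
  candidates: C₊=(2.1932,5.0887) cross=13.368; C₋=(0.9921,-3.5923) cross=-13.368
  mode - wants cross < 0 → take C=(0.9921,-3.5923) (cross=-13.368)
ex = (C−B)/|BC| = (-0.5972,-0.8021); ey = (0.8021,-0.5972)
P = B + -1.39·ex + 1.89·ey = (6.3242,0.4043)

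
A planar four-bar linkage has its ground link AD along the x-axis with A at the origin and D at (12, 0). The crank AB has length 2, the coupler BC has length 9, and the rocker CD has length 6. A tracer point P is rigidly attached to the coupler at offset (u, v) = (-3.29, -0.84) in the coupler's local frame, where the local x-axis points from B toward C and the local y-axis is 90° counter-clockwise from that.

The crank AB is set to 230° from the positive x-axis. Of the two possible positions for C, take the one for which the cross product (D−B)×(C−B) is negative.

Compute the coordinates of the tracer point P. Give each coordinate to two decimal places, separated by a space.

-4.68 -1.49

A=(0,0), D=(12.00,0)
B = A + 2.00·(cos230°, sin230°) = (-1.2856, -1.5321)
|BD| = 13.3736
circle(B,9.00) ∩ circle(D,6.00): a=8.3692, h=3.3100
  candidates: C₊=(6.6494,2.7149) cross=44.267; C₋=(7.4077,-3.8615) cross=-44.267
  mode - wants cross < 0 → take C=(7.4077,-3.8615) (cross=-44.267)
ex = (C−B)/|BC| = (0.9659,-0.2588); ey = (0.2588,0.9659)
P = B + -3.29·ex + -0.84·ey = (-4.6809,-1.4919)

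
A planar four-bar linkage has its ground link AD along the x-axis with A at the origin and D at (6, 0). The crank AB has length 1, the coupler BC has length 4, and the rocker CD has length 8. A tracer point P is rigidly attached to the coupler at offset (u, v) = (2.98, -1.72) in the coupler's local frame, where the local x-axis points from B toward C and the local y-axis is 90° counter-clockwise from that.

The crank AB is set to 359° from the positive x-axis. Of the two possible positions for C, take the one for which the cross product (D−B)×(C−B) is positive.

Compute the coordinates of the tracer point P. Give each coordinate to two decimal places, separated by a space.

0.68 3.41

A=(0,0), D=(6.00,0)
B = A + 1.00·(cos359°, sin359°) = (0.9998, -0.0175)
|BD| = 5.0002
circle(B,4.00) ∩ circle(D,8.00): a=-2.2997, h=3.2728
  candidates: C₊=(-1.3113,3.2473) cross=16.365; C₋=(-1.2884,-3.2983) cross=-16.365
  mode + wants cross > 0 → take C=(-1.3113,3.2473) (cross=16.365)
ex = (C−B)/|BC| = (-0.5778,0.8162); ey = (-0.8162,-0.5778)
P = B + 2.98·ex + -1.72·ey = (0.6819,3.4086)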